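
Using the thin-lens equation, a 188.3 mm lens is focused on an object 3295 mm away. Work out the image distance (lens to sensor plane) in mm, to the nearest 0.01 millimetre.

199.71 mm

1/dᵢ = 1/f − 1/dₒ = 1/188.3 − 1/3295 = 0.0050072 mm⁻¹.
dᵢ = 1/0.0050072 ≈ 199.7130 mm.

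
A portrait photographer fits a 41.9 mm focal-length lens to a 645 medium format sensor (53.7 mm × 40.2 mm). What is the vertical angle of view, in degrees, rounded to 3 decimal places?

51.255°

Angle of view α = 2·arctan(h/2f) with h = 40.2 mm and f = 41.9 mm.
h/2f = 0.47971; arctan(0.47971) ≈ 25.6277°, so α ≈ 51.2553°.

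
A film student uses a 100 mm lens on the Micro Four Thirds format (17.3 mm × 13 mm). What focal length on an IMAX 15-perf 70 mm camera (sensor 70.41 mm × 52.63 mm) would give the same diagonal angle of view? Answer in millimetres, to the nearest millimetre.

Sensor diagonal = √(17.3² + 13²) = √468.2900 ≈ 21.6400 mm.
Sensor diagonal = √(70.41² + 52.63²) = √7727.4850 ≈ 87.9061 mm.
Equal angle of view means equal diagonal/f ratio, so f₂ = f₁ · (diagonal₂/diagonal₁) = 100 × 87.9061/21.6400.
f₂ = 100 × 4.06220 ≈ 406.220 mm.

406 mm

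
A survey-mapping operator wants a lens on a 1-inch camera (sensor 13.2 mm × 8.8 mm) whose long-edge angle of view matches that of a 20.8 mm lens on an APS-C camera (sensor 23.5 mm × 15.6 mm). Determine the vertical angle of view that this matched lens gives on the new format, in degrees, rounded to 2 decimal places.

41.27°

Equal long-edge AOV ⇒ f₂ = f₁ · 13.2/23.5 = 20.8 × 0.56170 ≈ 11.6834 mm.
Vertical AOV on the new format = 2·arctan(8.8 / (2 × 11.6834)) = 2·arctan(0.37660) ≈ 41.2730°.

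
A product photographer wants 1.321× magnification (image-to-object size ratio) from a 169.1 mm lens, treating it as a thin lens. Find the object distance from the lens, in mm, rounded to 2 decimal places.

With m = dᵢ/dₒ and 1/f = 1/dₒ + 1/dᵢ, substituting dᵢ = m·dₒ gives 1/f = (1 + 1/m)/dₒ, hence dₒ = f·(1 + 1/m).
dₒ = 169.1 × (1 + 1/1.321) = 169.1 × 1.75700 ≈ 297.109 mm.

297.11 mm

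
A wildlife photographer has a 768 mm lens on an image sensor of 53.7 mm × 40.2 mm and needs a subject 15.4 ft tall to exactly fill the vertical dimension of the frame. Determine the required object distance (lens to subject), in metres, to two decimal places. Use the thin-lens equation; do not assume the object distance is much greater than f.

90.44 m

W: 15.4 ft × 304.8 mm/ft = 4693.92 mm.
Magnification m = h/W = dᵢ/dₒ; combined with 1/f = 1/dₒ + 1/dᵢ this gives dₒ = f·(1 + W/h).
dₒ = 768 mm × (1 + 4693.92/40.2) = 768 × 117.7642 ≈ 90442.887 mm = 90.4429 m.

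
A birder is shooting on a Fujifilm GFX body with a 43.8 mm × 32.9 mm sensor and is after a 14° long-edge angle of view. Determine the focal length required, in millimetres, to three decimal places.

178.361 mm

From α = 2·arctan(w/2f) we get f = w / (2·tan(α/2)).
With w = 43.8 mm and α/2 = 7°, tan(α/2) ≈ 0.12278, so f ≈ 43.8 / 0.24557 ≈ 178.3612 mm.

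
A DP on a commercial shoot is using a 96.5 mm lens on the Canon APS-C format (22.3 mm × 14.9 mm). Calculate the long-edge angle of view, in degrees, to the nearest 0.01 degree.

13.18°

Angle of view α = 2·arctan(w/2f) with w = 22.3 mm and f = 96.5 mm.
w/2f = 0.11554; arctan(0.11554) ≈ 6.5910°, so α ≈ 13.1819°.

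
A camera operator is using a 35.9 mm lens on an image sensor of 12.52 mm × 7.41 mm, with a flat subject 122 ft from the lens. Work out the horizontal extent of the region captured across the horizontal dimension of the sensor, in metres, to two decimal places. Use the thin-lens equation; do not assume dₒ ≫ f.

dₒ: 122 ft × 304.8 mm/ft = 37185.60 mm.
Similar triangles through the lens centre give W/dₒ = w/dᵢ; with 1/f = 1/dₒ + 1/dᵢ this gives W = w·(dₒ − f)/f.
W = 12.52 mm × (37185.6 − 35.9) / 35.9 = 12.52 × 1034.8106 ≈ 12955.828 mm = 12.9558 m.

12.96 m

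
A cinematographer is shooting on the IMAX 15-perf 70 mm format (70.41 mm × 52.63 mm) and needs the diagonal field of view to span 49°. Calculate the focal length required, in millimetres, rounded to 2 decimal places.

96.45 mm

Sensor diagonal = √(70.41² + 52.63²) = √7727.4850 ≈ 87.9061 mm.
From α = 2·arctan(d/2f) we get f = d / (2·tan(α/2)).
With d = 87.9061 mm and α/2 = 24.5°, tan(α/2) ≈ 0.45573, so f ≈ 87.9061 / 0.91145 ≈ 96.4462 mm.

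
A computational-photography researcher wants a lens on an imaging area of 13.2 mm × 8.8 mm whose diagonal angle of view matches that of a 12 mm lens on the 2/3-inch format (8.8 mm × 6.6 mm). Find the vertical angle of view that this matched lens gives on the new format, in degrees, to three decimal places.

Sensor diagonal = √(8.8² + 6.6²) = √121.0000 ≈ 11.0000 mm.
Sensor diagonal = √(13.2² + 8.8²) = √251.6800 ≈ 15.8644 mm.
Equal diagonal AOV ⇒ f₂ = f₁ · 15.8644/11.0000 = 12 × 1.44222 ≈ 17.3066 mm.
Vertical AOV on the new format = 2·arctan(8.8 / (2 × 17.3066)) = 2·arctan(0.25424) ≈ 28.5291°.

28.529°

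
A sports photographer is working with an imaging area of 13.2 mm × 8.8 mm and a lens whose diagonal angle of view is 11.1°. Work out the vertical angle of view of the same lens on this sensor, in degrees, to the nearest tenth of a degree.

Sensor diagonal = √(13.2² + 8.8²) = √251.6800 ≈ 15.8644 mm.
From the diagonal AOV: f = 15.8644 / (2·tan(5.55°)) = 15.8644 / 0.19434 ≈ 81.6324 mm.
Vertical AOV = 2·arctan(8.8 / (2 × 81.6324)) = 2·arctan(0.05390) ≈ 6.1705°.

6.2°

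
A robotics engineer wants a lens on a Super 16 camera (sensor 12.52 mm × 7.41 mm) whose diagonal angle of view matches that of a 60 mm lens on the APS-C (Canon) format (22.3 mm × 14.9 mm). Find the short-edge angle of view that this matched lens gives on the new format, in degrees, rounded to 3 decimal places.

Sensor diagonal = √(22.3² + 14.9²) = √719.3000 ≈ 26.8198 mm.
Sensor diagonal = √(12.52² + 7.41²) = √211.6585 ≈ 14.5485 mm.
Equal diagonal AOV ⇒ f₂ = f₁ · 14.5485/26.8198 = 60 × 0.54245 ≈ 32.5472 mm.
Short-edge AOV on the new format = 2·arctan(7.41 / (2 × 32.5472)) = 2·arctan(0.11383) ≈ 12.9886°.

12.989°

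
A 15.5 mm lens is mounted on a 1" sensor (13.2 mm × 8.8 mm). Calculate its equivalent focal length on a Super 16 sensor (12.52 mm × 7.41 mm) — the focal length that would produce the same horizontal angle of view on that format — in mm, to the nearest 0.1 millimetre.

14.7 mm

Equal angle of view means equal width/f ratio, so f₂ = f₁ · (width₂/width₁) = 15.5 × 12.52/13.2.
f₂ = 15.5 × 0.94848 ≈ 14.702 mm.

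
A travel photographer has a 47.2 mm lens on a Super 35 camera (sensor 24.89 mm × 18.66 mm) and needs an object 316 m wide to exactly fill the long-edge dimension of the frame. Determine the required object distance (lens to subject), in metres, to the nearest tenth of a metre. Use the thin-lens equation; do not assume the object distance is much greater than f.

W: 316 m = 316000 mm.
Magnification m = w/W = dᵢ/dₒ; combined with 1/f = 1/dₒ + 1/dᵢ this gives dₒ = f·(1 + W/w).
dₒ = 47.2 mm × (1 + 316000/24.89) = 47.2 × 12696.8618 ≈ 599291.877 mm = 599.292 m.

599.3 m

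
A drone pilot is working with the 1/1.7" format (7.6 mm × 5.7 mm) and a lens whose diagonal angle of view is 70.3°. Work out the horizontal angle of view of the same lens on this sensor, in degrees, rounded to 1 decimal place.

58.8°

Sensor diagonal = √(7.6² + 5.7²) = √90.2500 ≈ 9.5000 mm.
From the diagonal AOV: f = 9.5000 / (2·tan(35.15°)) = 9.5000 / 1.40823 ≈ 6.7460 mm.
Horizontal AOV = 2·arctan(7.6 / (2 × 6.7460)) = 2·arctan(0.56329) ≈ 58.7845°.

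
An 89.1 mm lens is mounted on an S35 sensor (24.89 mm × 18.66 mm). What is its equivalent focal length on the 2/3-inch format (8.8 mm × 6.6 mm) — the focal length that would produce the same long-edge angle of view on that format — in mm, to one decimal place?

31.5 mm

Equal angle of view means equal width/f ratio, so f₂ = f₁ · (width₂/width₁) = 89.1 × 8.8/24.89.
f₂ = 89.1 × 0.35356 ≈ 31.502 mm.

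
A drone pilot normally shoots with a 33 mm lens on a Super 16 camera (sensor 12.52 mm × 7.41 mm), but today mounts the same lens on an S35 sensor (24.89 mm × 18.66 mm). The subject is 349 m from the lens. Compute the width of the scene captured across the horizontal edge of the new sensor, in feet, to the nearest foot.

864 ft

The focal length stays 33 mm; the relevant sensor dimension is now w = 24.89 mm. Object distance dₒ = 349 m = 349000 mm.
Thin-lens field width W = w·(dₒ − f)/f = 24.89 × (349000 − 33)/33 ≈ 263205.716 mm = 263205.716/304.8 ft = 863.536 ft.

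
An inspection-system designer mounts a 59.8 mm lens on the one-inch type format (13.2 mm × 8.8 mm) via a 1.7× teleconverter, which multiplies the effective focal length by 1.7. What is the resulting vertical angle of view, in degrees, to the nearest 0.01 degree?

4.96°

Effective focal length f = 59.8 × 1.7 = 101.66 mm.
α = 2·arctan(8.8 / (2 × 101.66)) = 2·arctan(0.04328) ≈ 4.9566°.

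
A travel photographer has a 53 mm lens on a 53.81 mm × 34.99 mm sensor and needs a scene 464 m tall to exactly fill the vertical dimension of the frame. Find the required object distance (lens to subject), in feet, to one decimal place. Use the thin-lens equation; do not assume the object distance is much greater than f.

2306.0 ft

W: 464 m = 464000 mm.
Magnification m = h/W = dᵢ/dₒ; combined with 1/f = 1/dₒ + 1/dᵢ this gives dₒ = f·(1 + W/h).
dₒ = 53 mm × (1 + 464000/34.99) = 53 × 13261.9317 ≈ 702882.380 mm = 702882.380/304.8 ft = 2306.04 ft.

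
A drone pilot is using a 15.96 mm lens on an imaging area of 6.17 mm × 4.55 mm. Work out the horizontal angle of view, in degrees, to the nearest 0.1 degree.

21.9°

Angle of view α = 2·arctan(w/2f) with w = 6.17 mm and f = 15.96 mm.
w/2f = 0.19330; arctan(0.19330) ≈ 10.9401°, so α ≈ 21.8802°.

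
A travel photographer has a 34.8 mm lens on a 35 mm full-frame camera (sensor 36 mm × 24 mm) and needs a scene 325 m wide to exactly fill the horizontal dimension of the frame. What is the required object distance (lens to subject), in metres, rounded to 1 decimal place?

314.2 m

W: 325 m = 325000 mm.
Magnification m = w/W = dᵢ/dₒ; combined with 1/f = 1/dₒ + 1/dᵢ this gives dₒ = f·(1 + W/w).
dₒ = 34.8 mm × (1 + 325000/36) = 34.8 × 9028.7778 ≈ 314201.467 mm = 314.201 m.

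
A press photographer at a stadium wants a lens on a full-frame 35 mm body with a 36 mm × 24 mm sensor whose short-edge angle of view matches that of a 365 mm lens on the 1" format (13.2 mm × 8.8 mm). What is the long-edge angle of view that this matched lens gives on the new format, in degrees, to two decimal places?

2.07°

Equal short-edge AOV ⇒ f₂ = f₁ · 24/8.8 = 365 × 2.72727 ≈ 995.4545 mm.
Long-edge AOV on the new format = 2·arctan(36 / (2 × 995.4545)) = 2·arctan(0.01808) ≈ 2.0718°.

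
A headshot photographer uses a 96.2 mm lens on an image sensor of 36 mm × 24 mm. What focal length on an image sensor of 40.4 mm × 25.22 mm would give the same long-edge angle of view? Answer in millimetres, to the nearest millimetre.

Equal angle of view means equal width/f ratio, so f₂ = f₁ · (width₂/width₁) = 96.2 × 40.4/36.
f₂ = 96.2 × 1.12222 ≈ 107.958 mm.

108 mm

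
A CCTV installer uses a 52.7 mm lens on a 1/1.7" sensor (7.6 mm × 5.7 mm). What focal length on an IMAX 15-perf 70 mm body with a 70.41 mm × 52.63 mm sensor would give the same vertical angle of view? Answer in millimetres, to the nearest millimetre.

487 mm

Equal angle of view means equal height/f ratio, so f₂ = f₁ · (height₂/height₁) = 52.7 × 52.63/5.7.
f₂ = 52.7 × 9.23333 ≈ 486.597 mm.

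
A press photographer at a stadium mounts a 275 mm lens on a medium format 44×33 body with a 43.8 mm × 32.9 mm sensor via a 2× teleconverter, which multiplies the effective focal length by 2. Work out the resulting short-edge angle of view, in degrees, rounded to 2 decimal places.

3.43°

Effective focal length f = 275 × 2 = 550 mm.
α = 2·arctan(32.9 / (2 × 550)) = 2·arctan(0.02991) ≈ 3.4263°.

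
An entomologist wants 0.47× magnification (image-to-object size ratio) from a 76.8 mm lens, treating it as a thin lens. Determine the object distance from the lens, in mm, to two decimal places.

With m = dᵢ/dₒ and 1/f = 1/dₒ + 1/dᵢ, substituting dᵢ = m·dₒ gives 1/f = (1 + 1/m)/dₒ, hence dₒ = f·(1 + 1/m).
dₒ = 76.8 × (1 + 1/0.47) = 76.8 × 3.12766 ≈ 240.204 mm.

240.20 mm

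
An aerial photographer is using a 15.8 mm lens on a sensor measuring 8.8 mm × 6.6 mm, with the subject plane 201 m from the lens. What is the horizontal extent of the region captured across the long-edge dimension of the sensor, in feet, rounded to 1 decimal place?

367.3 ft

dₒ: 201 m = 201000 mm.
Similar triangles through the lens centre give W/dₒ = w/dᵢ; with 1/f = 1/dₒ + 1/dᵢ this gives W = w·(dₒ − f)/f.
W = 8.8 mm × (201000 − 15.8) / 15.8 = 8.8 × 12720.5190 ≈ 111940.567 mm = 111940.567/304.8 ft = 367.259 ft.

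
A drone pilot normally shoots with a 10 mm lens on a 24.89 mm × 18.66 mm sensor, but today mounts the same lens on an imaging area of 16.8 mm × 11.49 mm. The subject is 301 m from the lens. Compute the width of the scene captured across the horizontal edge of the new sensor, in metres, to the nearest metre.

The focal length stays 10 mm; the relevant sensor dimension is now w = 16.8 mm. Object distance dₒ = 301 m = 301000 mm.
Thin-lens field width W = w·(dₒ − f)/f = 16.8 × (301000 − 10)/10 ≈ 505663.200 mm = 505.663 m.

506 m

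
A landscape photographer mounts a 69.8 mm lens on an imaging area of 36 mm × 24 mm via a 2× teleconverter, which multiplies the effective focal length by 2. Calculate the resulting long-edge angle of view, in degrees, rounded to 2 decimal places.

14.69°

Effective focal length f = 69.8 × 2 = 139.6 mm.
α = 2·arctan(36 / (2 × 139.6)) = 2·arctan(0.12894) ≈ 14.6943°.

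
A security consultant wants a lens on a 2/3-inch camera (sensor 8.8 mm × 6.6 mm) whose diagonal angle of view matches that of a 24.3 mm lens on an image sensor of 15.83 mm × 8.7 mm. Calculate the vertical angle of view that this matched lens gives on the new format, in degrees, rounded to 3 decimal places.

Sensor diagonal = √(15.83² + 8.7²) = √326.2789 ≈ 18.0632 mm.
Sensor diagonal = √(8.8² + 6.6²) = √121.0000 ≈ 11.0000 mm.
Equal diagonal AOV ⇒ f₂ = f₁ · 11.0000/18.0632 = 24.3 × 0.60897 ≈ 14.7980 mm.
Vertical AOV on the new format = 2·arctan(6.6 / (2 × 14.7980)) = 2·arctan(0.22300) ≈ 25.1428°.

25.143°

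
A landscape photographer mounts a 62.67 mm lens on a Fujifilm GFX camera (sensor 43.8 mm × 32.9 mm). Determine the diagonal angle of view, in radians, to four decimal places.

0.8241 rad

Sensor diagonal = √(43.8² + 32.9²) = √3000.8500 ≈ 54.7800 mm.
Angle of view α = 2·arctan(d/2f) with d = 54.7800 mm and f = 62.67 mm.
d/2f = 0.43705; arctan(0.43705) ≈ 0.4120 rad, so α ≈ 0.8241 rad.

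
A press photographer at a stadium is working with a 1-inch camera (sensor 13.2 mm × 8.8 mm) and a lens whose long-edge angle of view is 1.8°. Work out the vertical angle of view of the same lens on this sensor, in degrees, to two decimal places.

From the long-edge AOV: f = 13.2 / (2·tan(0.9°)) = 13.2 / 0.03142 ≈ 420.1345 mm.
Vertical AOV = 2·arctan(8.8 / (2 × 420.1345)) = 2·arctan(0.01047) ≈ 1.2001°.

1.20°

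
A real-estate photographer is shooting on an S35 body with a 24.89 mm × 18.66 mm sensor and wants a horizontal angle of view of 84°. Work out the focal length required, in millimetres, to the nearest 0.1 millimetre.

13.8 mm

From α = 2·arctan(w/2f) we get f = w / (2·tan(α/2)).
With w = 24.89 mm and α/2 = 42°, tan(α/2) ≈ 0.90040, so f ≈ 24.89 / 1.80081 ≈ 13.8216 mm.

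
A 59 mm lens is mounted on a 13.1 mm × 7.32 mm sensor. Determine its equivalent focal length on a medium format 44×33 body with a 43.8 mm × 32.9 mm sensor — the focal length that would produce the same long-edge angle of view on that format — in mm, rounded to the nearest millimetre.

197 mm

Equal angle of view means equal width/f ratio, so f₂ = f₁ · (width₂/width₁) = 59 × 43.8/13.1.
f₂ = 59 × 3.34351 ≈ 197.267 mm.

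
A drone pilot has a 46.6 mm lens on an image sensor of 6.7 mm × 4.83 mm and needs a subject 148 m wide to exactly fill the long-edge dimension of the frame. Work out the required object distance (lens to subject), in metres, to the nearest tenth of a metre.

W: 148 m = 148000 mm.
Magnification m = w/W = dᵢ/dₒ; combined with 1/f = 1/dₒ + 1/dᵢ this gives dₒ = f·(1 + W/w).
dₒ = 46.6 mm × (1 + 148000/6.7) = 46.6 × 22090.5522 ≈ 1029419.734 mm = 1029.42 m.

1029.4 m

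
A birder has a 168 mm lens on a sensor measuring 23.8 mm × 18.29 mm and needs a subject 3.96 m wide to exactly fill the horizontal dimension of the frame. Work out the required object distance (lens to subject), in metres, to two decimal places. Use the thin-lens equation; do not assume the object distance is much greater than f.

28.12 m

W: 3.96 m = 3960 mm.
Magnification m = w/W = dᵢ/dₒ; combined with 1/f = 1/dₒ + 1/dᵢ this gives dₒ = f·(1 + W/w).
dₒ = 168 mm × (1 + 3960/23.8) = 168 × 167.3866 ≈ 28120.941 mm = 28.1209 m.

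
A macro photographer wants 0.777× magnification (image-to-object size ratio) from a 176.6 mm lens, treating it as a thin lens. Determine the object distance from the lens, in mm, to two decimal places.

With m = dᵢ/dₒ and 1/f = 1/dₒ + 1/dᵢ, substituting dᵢ = m·dₒ gives 1/f = (1 + 1/m)/dₒ, hence dₒ = f·(1 + 1/m).
dₒ = 176.6 × (1 + 1/0.777) = 176.6 × 2.28700 ≈ 403.884 mm.

403.88 mm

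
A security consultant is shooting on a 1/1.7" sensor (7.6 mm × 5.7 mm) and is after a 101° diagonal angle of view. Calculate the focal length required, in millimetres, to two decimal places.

Sensor diagonal = √(7.6² + 5.7²) = √90.2500 ≈ 9.5000 mm.
From α = 2·arctan(d/2f) we get f = d / (2·tan(α/2)).
With d = 9.5000 mm and α/2 = 50.5°, tan(α/2) ≈ 1.21310, so f ≈ 9.5000 / 2.42619 ≈ 3.9156 mm.

3.92 mm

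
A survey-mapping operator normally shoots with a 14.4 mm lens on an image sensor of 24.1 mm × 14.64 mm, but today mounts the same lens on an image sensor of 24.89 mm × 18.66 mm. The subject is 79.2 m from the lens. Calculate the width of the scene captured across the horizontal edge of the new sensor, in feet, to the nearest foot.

The focal length stays 14.4 mm; the relevant sensor dimension is now w = 24.89 mm. Object distance dₒ = 79.2 m = 79200 mm.
Thin-lens field width W = w·(dₒ − f)/f = 24.89 × (79200 − 14.4)/14.4 ≈ 136870.110 mm = 136870.110/304.8 ft = 449.049 ft.

449 ft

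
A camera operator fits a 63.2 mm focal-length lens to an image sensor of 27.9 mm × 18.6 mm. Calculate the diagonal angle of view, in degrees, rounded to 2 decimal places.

29.71°

Sensor diagonal = √(27.9² + 18.6²) = √1124.3700 ≈ 33.5316 mm.
Angle of view α = 2·arctan(d/2f) with d = 33.5316 mm and f = 63.2 mm.
d/2f = 0.26528; arctan(0.26528) ≈ 14.8573°, so α ≈ 29.7146°.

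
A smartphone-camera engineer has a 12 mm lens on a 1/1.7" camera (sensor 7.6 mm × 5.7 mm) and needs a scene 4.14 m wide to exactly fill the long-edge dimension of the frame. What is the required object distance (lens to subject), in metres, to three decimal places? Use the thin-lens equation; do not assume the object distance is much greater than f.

W: 4.14 m = 4140 mm.
Magnification m = w/W = dᵢ/dₒ; combined with 1/f = 1/dₒ + 1/dᵢ this gives dₒ = f·(1 + W/w).
dₒ = 12 mm × (1 + 4140/7.6) = 12 × 545.7368 ≈ 6548.842 mm = 6.54884 m.

6.549 m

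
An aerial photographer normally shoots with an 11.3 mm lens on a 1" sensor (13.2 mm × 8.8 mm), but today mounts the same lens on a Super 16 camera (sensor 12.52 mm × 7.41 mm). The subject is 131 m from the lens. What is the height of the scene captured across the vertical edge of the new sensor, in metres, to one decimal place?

85.9 m

The focal length stays 11.3 mm; the relevant sensor dimension is now h = 7.41 mm. Object distance dₒ = 131 m = 131000 mm.
Thin-lens field height W = h·(dₒ − f)/f = 7.41 × (131000 − 11.3)/11.3 ≈ 85896.130 mm = 85.8961 m.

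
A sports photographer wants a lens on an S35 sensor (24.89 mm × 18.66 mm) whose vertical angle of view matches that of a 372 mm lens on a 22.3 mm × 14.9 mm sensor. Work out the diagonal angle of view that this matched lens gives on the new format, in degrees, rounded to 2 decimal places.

Equal vertical AOV ⇒ f₂ = f₁ · 18.66/14.9 = 372 × 1.25235 ≈ 465.8738 mm.
Sensor diagonal = √(24.89² + 18.66²) = √967.7077 ≈ 31.1080 mm.
Diagonal AOV on the new format = 2·arctan(31.1080 / (2 × 465.8738)) = 2·arctan(0.03339) ≈ 3.8244°.

3.82°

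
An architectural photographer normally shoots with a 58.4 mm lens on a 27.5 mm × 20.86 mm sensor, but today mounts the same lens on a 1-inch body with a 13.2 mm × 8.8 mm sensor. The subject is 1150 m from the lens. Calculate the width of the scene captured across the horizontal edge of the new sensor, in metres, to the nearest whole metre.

The focal length stays 58.4 mm; the relevant sensor dimension is now w = 13.2 mm. Object distance dₒ = 1150 m = 1.15e+06 mm.
Thin-lens field width W = w·(dₒ − f)/f = 13.2 × (1.15e+06 − 58.4)/58.4 ≈ 259918.307 mm = 259.918 m.

260 m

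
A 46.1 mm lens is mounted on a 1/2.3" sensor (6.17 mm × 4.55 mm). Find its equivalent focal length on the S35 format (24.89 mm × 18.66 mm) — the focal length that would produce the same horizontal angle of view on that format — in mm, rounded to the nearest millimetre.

186 mm

Equal angle of view means equal width/f ratio, so f₂ = f₁ · (width₂/width₁) = 46.1 × 24.89/6.17.
f₂ = 46.1 × 4.03404 ≈ 185.969 mm.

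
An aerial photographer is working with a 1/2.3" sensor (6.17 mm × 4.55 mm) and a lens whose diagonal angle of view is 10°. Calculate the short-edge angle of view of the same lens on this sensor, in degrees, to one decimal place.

Sensor diagonal = √(6.17² + 4.55²) = √58.7714 ≈ 7.6663 mm.
From the diagonal AOV: f = 7.6663 / (2·tan(5°)) = 7.6663 / 0.17498 ≈ 43.8128 mm.
Short-edge AOV = 2·arctan(4.55 / (2 × 43.8128)) = 2·arctan(0.05193) ≈ 5.9449°.

5.9°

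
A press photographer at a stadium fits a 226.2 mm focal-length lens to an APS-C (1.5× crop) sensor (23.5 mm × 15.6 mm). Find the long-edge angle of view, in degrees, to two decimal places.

5.95°

Angle of view α = 2·arctan(w/2f) with w = 23.5 mm and f = 226.2 mm.
w/2f = 0.05195; arctan(0.05195) ≈ 2.9736°, so α ≈ 5.9471°.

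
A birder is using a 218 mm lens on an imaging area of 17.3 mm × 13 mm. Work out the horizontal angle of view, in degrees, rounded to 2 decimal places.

Angle of view α = 2·arctan(w/2f) with w = 17.3 mm and f = 218 mm.
w/2f = 0.03968; arctan(0.03968) ≈ 2.2722°, so α ≈ 4.5445°.

4.54°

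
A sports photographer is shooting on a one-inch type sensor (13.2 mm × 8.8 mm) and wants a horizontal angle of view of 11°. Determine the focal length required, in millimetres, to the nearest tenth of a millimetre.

From α = 2·arctan(w/2f) we get f = w / (2·tan(α/2)).
With w = 13.2 mm and α/2 = 5.5°, tan(α/2) ≈ 0.09629, so f ≈ 13.2 / 0.19258 ≈ 68.5436 mm.

68.5 mm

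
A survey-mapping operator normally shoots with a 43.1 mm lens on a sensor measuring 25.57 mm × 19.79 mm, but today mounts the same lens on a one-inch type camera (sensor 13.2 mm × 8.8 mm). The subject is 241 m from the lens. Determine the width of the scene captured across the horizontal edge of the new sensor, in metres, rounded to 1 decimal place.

The focal length stays 43.1 mm; the relevant sensor dimension is now w = 13.2 mm. Object distance dₒ = 241 m = 241000 mm.
Thin-lens field width W = w·(dₒ − f)/f = 13.2 × (241000 − 43.1)/43.1 ≈ 73796.545 mm = 73.7965 m.

73.8 m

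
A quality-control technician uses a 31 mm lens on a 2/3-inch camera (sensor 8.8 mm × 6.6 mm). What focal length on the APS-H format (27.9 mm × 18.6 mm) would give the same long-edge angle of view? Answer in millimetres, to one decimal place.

Equal angle of view means equal width/f ratio, so f₂ = f₁ · (width₂/width₁) = 31 × 27.9/8.8.
f₂ = 31 × 3.17045 ≈ 98.284 mm.

98.3 mm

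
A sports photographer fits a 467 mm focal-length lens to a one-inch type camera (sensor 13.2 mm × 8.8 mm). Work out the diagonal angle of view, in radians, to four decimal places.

Sensor diagonal = √(13.2² + 8.8²) = √251.6800 ≈ 15.8644 mm.
Angle of view α = 2·arctan(d/2f) with d = 15.8644 mm and f = 467 mm.
d/2f = 0.01699; arctan(0.01699) ≈ 0.0170 rad, so α ≈ 0.0340 rad.

0.0340 rad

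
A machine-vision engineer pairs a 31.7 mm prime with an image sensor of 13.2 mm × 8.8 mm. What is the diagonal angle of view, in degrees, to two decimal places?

Sensor diagonal = √(13.2² + 8.8²) = √251.6800 ≈ 15.8644 mm.
Angle of view α = 2·arctan(d/2f) with d = 15.8644 mm and f = 31.7 mm.
d/2f = 0.25023; arctan(0.25023) ≈ 14.0485°, so α ≈ 28.0970°.

28.10°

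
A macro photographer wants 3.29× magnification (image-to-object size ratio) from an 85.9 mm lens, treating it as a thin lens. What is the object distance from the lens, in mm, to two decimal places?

112.01 mm

With m = dᵢ/dₒ and 1/f = 1/dₒ + 1/dᵢ, substituting dᵢ = m·dₒ gives 1/f = (1 + 1/m)/dₒ, hence dₒ = f·(1 + 1/m).
dₒ = 85.9 × (1 + 1/3.29) = 85.9 × 1.30395 ≈ 112.009 mm.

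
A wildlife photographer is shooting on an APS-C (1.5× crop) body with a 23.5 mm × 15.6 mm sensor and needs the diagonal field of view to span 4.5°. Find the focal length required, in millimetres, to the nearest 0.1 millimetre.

Sensor diagonal = √(23.5² + 15.6²) = √795.6100 ≈ 28.2066 mm.
From α = 2·arctan(d/2f) we get f = d / (2·tan(α/2)).
With d = 28.2066 mm and α/2 = 2.25°, tan(α/2) ≈ 0.03929, so f ≈ 28.2066 / 0.07858 ≈ 358.9524 mm.

359.0 mm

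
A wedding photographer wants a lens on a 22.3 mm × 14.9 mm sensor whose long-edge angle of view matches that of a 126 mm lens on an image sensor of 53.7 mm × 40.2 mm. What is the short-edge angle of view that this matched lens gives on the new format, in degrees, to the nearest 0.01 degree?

16.21°

Equal long-edge AOV ⇒ f₂ = f₁ · 22.3/53.7 = 126 × 0.41527 ≈ 52.3240 mm.
Short-edge AOV on the new format = 2·arctan(14.9 / (2 × 52.3240)) = 2·arctan(0.14238) ≈ 16.2068°.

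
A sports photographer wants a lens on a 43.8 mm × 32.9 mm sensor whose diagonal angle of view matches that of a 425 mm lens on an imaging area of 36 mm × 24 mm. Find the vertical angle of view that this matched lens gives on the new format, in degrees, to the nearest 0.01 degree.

3.50°

Sensor diagonal = √(36² + 24²) = √1872.0000 ≈ 43.2666 mm.
Sensor diagonal = √(43.8² + 32.9²) = √3000.8500 ≈ 54.7800 mm.
Equal diagonal AOV ⇒ f₂ = f₁ · 54.7800/43.2666 = 425 × 1.26610 ≈ 538.0940 mm.
Vertical AOV on the new format = 2·arctan(32.9 / (2 × 538.0940)) = 2·arctan(0.03057) ≈ 3.5021°.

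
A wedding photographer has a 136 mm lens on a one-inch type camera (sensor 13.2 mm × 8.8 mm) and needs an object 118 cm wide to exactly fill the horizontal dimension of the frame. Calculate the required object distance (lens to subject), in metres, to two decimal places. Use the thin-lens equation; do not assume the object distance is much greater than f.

W: 118 cm = 1180 mm.
Magnification m = w/W = dᵢ/dₒ; combined with 1/f = 1/dₒ + 1/dᵢ this gives dₒ = f·(1 + W/w).
dₒ = 136 mm × (1 + 1180/13.2) = 136 × 90.3939 ≈ 12293.576 mm = 12.2936 m.

12.29 m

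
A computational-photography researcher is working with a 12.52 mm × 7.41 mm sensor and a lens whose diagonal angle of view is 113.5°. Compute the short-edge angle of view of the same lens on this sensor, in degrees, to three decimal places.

Sensor diagonal = √(12.52² + 7.41²) = √211.6585 ≈ 14.5485 mm.
From the diagonal AOV: f = 14.5485 / (2·tan(56.75°)) = 14.5485 / 3.05051 ≈ 4.7692 mm.
Short-edge AOV = 2·arctan(7.41 / (2 × 4.7692)) = 2·arctan(0.77686) ≈ 75.6844°.

75.684°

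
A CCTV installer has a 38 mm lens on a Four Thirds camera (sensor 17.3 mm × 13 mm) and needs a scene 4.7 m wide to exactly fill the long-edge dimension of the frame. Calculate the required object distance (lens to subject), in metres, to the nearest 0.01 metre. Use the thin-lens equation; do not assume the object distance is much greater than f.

10.36 m

W: 4.7 m = 4700 mm.
Magnification m = w/W = dᵢ/dₒ; combined with 1/f = 1/dₒ + 1/dᵢ this gives dₒ = f·(1 + W/w).
dₒ = 38 mm × (1 + 4700/17.3) = 38 × 272.6763 ≈ 10361.699 mm = 10.3617 m.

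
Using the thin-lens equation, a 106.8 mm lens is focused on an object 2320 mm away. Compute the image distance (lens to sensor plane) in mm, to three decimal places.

111.954 mm

1/dᵢ = 1/f − 1/dₒ = 1/106.8 − 1/2320 = 0.0089323 mm⁻¹.
dᵢ = 1/0.0089323 ≈ 111.9537 mm.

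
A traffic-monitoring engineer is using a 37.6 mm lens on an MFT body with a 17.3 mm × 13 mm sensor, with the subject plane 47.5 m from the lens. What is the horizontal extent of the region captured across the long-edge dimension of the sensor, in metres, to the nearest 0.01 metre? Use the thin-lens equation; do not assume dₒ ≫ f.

dₒ: 47.5 m = 47500 mm.
Similar triangles through the lens centre give W/dₒ = w/dᵢ; with 1/f = 1/dₒ + 1/dᵢ this gives W = w·(dₒ − f)/f.
W = 17.3 mm × (47500 − 37.6) / 37.6 = 17.3 × 1262.2979 ≈ 21837.753 mm = 21.8378 m.

21.84 m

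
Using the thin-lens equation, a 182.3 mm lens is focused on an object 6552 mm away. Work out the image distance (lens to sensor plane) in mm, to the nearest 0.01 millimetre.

187.52 mm

1/dᵢ = 1/f − 1/dₒ = 1/182.3 − 1/6552 = 0.0053328 mm⁻¹.
dᵢ = 1/0.0053328 ≈ 187.5174 mm.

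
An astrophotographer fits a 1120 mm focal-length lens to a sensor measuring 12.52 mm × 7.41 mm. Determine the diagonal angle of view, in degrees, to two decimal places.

Sensor diagonal = √(12.52² + 7.41²) = √211.6585 ≈ 14.5485 mm.
Angle of view α = 2·arctan(d/2f) with d = 14.5485 mm and f = 1120 mm.
d/2f = 0.00649; arctan(0.00649) ≈ 0.3721°, so α ≈ 0.7442°.

0.74°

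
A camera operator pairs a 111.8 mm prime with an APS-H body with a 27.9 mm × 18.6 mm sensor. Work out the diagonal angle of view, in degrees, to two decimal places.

Sensor diagonal = √(27.9² + 18.6²) = √1124.3700 ≈ 33.5316 mm.
Angle of view α = 2·arctan(d/2f) with d = 33.5316 mm and f = 111.8 mm.
d/2f = 0.14996; arctan(0.14996) ≈ 8.5287°, so α ≈ 17.0573°.

17.06°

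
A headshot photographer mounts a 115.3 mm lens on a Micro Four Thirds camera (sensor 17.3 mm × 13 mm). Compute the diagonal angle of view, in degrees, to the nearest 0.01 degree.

Sensor diagonal = √(17.3² + 13²) = √468.2900 ≈ 21.6400 mm.
Angle of view α = 2·arctan(d/2f) with d = 21.6400 mm and f = 115.3 mm.
d/2f = 0.09384; arctan(0.09384) ≈ 5.3611°, so α ≈ 10.7221°.

10.72°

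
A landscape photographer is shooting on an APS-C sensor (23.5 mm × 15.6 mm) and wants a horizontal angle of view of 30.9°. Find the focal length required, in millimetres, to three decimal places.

42.513 mm

From α = 2·arctan(w/2f) we get f = w / (2·tan(α/2)).
With w = 23.5 mm and α/2 = 15.45°, tan(α/2) ≈ 0.27638, so f ≈ 23.5 / 0.55277 ≈ 42.5132 mm.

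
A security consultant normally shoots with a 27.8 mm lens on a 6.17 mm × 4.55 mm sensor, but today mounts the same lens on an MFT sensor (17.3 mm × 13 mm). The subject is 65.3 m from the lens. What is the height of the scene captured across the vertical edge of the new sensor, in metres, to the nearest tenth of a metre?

The focal length stays 27.8 mm; the relevant sensor dimension is now h = 13 mm. Object distance dₒ = 65.3 m = 65300 mm.
Thin-lens field height W = h·(dₒ − f)/f = 13 × (65300 − 27.8)/27.8 ≈ 30522.971 mm = 30.523 m.

30.5 m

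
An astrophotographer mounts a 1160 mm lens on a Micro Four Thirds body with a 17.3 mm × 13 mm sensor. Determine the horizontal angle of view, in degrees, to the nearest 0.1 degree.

0.9°

Angle of view α = 2·arctan(w/2f) with w = 17.3 mm and f = 1160 mm.
w/2f = 0.00746; arctan(0.00746) ≈ 0.4272°, so α ≈ 0.8545°.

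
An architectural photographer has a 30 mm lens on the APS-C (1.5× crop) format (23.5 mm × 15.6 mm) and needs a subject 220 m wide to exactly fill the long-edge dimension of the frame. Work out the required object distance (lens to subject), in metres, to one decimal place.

W: 220 m = 220000 mm.
Magnification m = w/W = dᵢ/dₒ; combined with 1/f = 1/dₒ + 1/dᵢ this gives dₒ = f·(1 + W/w).
dₒ = 30 mm × (1 + 220000/23.5) = 30 × 9362.7021 ≈ 280881.064 mm = 280.881 m.

280.9 m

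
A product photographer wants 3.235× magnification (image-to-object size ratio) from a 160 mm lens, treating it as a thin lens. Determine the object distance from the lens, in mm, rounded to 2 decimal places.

With m = dᵢ/dₒ and 1/f = 1/dₒ + 1/dᵢ, substituting dᵢ = m·dₒ gives 1/f = (1 + 1/m)/dₒ, hence dₒ = f·(1 + 1/m).
dₒ = 160 × (1 + 1/3.235) = 160 × 1.30912 ≈ 209.459 mm.

209.46 mm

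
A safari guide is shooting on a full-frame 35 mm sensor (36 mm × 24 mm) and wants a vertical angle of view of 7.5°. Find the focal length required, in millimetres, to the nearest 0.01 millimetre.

From α = 2·arctan(h/2f) we get f = h / (2·tan(α/2)).
With h = 24 mm and α/2 = 3.75°, tan(α/2) ≈ 0.06554, so f ≈ 24 / 0.13109 ≈ 183.0846 mm.

183.08 mm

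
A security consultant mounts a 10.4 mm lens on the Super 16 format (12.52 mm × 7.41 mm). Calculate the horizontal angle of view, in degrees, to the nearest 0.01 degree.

62.09°

Angle of view α = 2·arctan(w/2f) with w = 12.52 mm and f = 10.4 mm.
w/2f = 0.60192; arctan(0.60192) ≈ 31.0447°, so α ≈ 62.0894°.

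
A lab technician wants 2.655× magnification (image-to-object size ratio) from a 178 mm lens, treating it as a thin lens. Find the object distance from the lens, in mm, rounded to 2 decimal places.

245.04 mm

With m = dᵢ/dₒ and 1/f = 1/dₒ + 1/dᵢ, substituting dᵢ = m·dₒ gives 1/f = (1 + 1/m)/dₒ, hence dₒ = f·(1 + 1/m).
dₒ = 178 × (1 + 1/2.655) = 178 × 1.37665 ≈ 245.043 mm.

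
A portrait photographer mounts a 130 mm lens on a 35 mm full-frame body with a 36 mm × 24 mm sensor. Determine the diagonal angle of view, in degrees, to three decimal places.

18.896°

Sensor diagonal = √(36² + 24²) = √1872.0000 ≈ 43.2666 mm.
Angle of view α = 2·arctan(d/2f) with d = 43.2666 mm and f = 130 mm.
d/2f = 0.16641; arctan(0.16641) ≈ 9.4480°, so α ≈ 18.8960°.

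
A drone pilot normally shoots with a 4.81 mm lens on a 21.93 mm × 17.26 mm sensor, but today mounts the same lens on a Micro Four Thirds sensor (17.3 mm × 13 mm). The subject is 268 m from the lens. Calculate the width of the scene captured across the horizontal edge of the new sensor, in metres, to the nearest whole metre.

The focal length stays 4.81 mm; the relevant sensor dimension is now w = 17.3 mm. Object distance dₒ = 268 m = 268000 mm.
Thin-lens field width W = w·(dₒ − f)/f = 17.3 × (268000 − 4.81)/4.81 ≈ 963891.224 mm = 963.891 m.

964 m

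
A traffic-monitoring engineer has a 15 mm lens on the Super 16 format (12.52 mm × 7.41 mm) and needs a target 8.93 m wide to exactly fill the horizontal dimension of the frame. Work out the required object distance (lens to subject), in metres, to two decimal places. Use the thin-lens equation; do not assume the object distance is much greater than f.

W: 8.93 m = 8930 mm.
Magnification m = w/W = dᵢ/dₒ; combined with 1/f = 1/dₒ + 1/dᵢ this gives dₒ = f·(1 + W/w).
dₒ = 15 mm × (1 + 8930/12.52) = 15 × 714.2588 ≈ 10713.882 mm = 10.7139 m.

10.71 m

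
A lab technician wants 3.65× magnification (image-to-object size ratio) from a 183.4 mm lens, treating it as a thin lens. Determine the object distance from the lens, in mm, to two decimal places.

With m = dᵢ/dₒ and 1/f = 1/dₒ + 1/dᵢ, substituting dᵢ = m·dₒ gives 1/f = (1 + 1/m)/dₒ, hence dₒ = f·(1 + 1/m).
dₒ = 183.4 × (1 + 1/3.65) = 183.4 × 1.27397 ≈ 233.647 mm.

233.65 mm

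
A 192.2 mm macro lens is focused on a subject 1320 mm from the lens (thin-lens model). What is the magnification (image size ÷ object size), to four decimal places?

Thin lens: 1/f = 1/dₒ + 1/dᵢ → 1/dᵢ = 1/192.2 − 1/1320 = 0.0044453 mm⁻¹, so dᵢ ≈ 224.9548 mm.
Magnification m = dᵢ/dₒ = 224.9548/1320 ≈ 0.17042.

0.1704×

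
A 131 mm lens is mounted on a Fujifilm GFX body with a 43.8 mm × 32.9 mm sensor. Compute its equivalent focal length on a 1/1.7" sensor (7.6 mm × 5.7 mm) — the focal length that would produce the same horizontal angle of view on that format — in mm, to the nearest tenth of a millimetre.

22.7 mm

Equal angle of view means equal width/f ratio, so f₂ = f₁ · (width₂/width₁) = 131 × 7.6/43.8.
f₂ = 131 × 0.17352 ≈ 22.731 mm.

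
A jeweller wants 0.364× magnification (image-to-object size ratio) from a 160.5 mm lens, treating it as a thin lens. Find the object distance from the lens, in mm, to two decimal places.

With m = dᵢ/dₒ and 1/f = 1/dₒ + 1/dᵢ, substituting dᵢ = m·dₒ gives 1/f = (1 + 1/m)/dₒ, hence dₒ = f·(1 + 1/m).
dₒ = 160.5 × (1 + 1/0.364) = 160.5 × 3.74725 ≈ 601.434 mm.

601.43 mm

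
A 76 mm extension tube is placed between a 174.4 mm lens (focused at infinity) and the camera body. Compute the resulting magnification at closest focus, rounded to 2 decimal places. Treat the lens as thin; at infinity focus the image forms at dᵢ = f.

The tube moves the image plane from f to f + e, so dᵢ = 174.4 + 76 = 250.4 mm. Focus is achieved when 1/f = 1/dₒ + 1/dᵢ, giving dₒ = 1/(1/f − 1/(f+e)).
Magnification m = dᵢ/dₒ = (f+e)·(1/f − 1/(f+e)) = e/f = 76/174.4 ≈ 0.4358.

0.44×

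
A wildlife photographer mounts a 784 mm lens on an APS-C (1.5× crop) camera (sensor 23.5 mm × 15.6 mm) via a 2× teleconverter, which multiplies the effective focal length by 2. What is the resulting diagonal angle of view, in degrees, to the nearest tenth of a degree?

Effective focal length f = 784 × 2 = 1568 mm.
Sensor diagonal = √(23.5² + 15.6²) = √795.6100 ≈ 28.2066 mm.
α = 2·arctan(28.207 / (2 × 1568)) = 2·arctan(0.00899) ≈ 1.0307°.

1.0°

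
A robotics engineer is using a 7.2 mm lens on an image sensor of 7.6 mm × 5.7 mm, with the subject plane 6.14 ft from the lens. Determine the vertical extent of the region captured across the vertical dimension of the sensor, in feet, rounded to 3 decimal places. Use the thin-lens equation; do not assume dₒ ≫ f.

dₒ: 6.14 ft × 304.8 mm/ft = 1871.47 mm.
Similar triangles through the lens centre give W/dₒ = h/dᵢ; with 1/f = 1/dₒ + 1/dᵢ this gives W = h·(dₒ − f)/f.
W = 5.7 mm × (1871.47 − 7.2) / 7.2 = 5.7 × 258.9267 ≈ 1475.882 mm = 1475.882/304.8 ft = 4.84213 ft.

4.842 ft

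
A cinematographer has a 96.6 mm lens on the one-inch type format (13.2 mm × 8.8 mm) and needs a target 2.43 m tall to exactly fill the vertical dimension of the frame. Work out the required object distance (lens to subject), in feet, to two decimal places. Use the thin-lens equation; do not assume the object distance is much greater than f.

W: 2.43 m = 2430 mm.
Magnification m = h/W = dᵢ/dₒ; combined with 1/f = 1/dₒ + 1/dᵢ this gives dₒ = f·(1 + W/h).
dₒ = 96.6 mm × (1 + 2430/8.8) = 96.6 × 277.1364 ≈ 26771.373 mm = 26771.373/304.8 ft = 87.8326 ft.

87.83 ft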